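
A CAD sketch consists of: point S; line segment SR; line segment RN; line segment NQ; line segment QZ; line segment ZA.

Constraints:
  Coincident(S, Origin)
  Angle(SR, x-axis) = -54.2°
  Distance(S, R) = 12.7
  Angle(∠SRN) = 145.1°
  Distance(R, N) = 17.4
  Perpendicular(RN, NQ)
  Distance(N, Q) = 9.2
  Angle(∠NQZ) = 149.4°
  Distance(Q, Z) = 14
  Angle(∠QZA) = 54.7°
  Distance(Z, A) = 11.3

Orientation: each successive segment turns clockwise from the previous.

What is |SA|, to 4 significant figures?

16.49

S is at the origin; SR runs at -54.2° with length 12.7, so R = (7.429, -10.30). ∠SRN = 145.1° gives RN at -89.10° from the x-axis; with |RN| = 17.4, N = (7.702, -27.70). The perpendicularity gives NQ at right angles to RN, so NQ runs at -179.1°; with |NQ| = 9.2, Q = (-1.497, -27.84). ∠NQZ = 149.4° gives QZ at 150.3° from the x-axis; with |QZ| = 14.0, Z = (-13.66, -20.91). ∠QZA = 54.7° gives ZA at 25.00° from the x-axis; with |ZA| = 11.3, A = (-3.416, -16.13). Then |SA| = |A − S| = 16.49.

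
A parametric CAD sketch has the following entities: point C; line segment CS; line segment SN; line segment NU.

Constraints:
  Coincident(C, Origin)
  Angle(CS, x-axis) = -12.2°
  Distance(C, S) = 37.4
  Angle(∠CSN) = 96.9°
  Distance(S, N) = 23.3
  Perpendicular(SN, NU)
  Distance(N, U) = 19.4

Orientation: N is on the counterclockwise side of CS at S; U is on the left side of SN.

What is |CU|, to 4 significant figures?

32.97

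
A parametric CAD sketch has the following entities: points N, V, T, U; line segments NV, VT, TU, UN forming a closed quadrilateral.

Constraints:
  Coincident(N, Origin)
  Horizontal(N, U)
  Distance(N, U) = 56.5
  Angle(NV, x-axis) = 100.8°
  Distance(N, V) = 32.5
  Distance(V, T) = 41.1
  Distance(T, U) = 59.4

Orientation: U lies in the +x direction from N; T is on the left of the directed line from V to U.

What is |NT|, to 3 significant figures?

60.4

Checks: |VT| = 41.10 ✓; |TU| = 59.40 ✓.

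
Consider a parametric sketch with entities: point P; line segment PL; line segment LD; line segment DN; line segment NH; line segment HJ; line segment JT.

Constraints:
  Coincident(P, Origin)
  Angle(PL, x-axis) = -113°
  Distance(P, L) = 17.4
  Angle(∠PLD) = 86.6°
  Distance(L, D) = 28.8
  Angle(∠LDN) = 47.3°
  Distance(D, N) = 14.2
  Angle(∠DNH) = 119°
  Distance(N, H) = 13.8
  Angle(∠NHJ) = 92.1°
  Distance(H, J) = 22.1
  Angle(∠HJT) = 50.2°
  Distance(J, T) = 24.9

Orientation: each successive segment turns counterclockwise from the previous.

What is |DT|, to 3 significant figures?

5.84

P is at the origin; PL runs at -113.0° with length 17.4, so L = (-6.80, -16.0). ∠PLD = 86.6° gives LD at -19.6° from the x-axis; with |LD| = 28.8, D = (20.3, -25.7). ∠LDN = 47.3° gives DN at 113° from the x-axis; with |DN| = 14.2, N = (14.8, -12.6). ∠DNH = 119.0° gives NH at 174° from the x-axis; with |NH| = 13.8, H = (1.03, -11.2). ∠NHJ = 92.1° gives HJ at -98.0° from the x-axis; with |HJ| = 22.1, J = (-2.04, -33.1). ∠HJT = 50.2° gives JT at 31.8° from the x-axis; with |JT| = 24.9, T = (19.1, -20.0). Then |DT| = |T − D| = 5.84.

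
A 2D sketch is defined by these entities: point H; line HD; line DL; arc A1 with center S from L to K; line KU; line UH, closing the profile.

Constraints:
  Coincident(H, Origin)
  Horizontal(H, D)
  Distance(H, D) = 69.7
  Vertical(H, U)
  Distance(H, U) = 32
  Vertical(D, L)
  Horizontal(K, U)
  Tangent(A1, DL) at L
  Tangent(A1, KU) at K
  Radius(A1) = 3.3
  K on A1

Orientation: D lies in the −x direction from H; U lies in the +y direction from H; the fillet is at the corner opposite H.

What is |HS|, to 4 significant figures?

72.34

H is at the origin; HD is horizontal with |HD| = 69.7 and D on the −x side, so D = (-69.70, 0.000). HU is vertical with |HU| = 32.0 and U on the +y side, so U = (0.000, 32.00). The virtual corner opposite H is at (-69.70, 32.00). The tangent condition forces SL to be normal to DL and the tangent condition forces SK to be normal to KU, with radius 3.3, so the center S sits 3.3 in from both sides at S = (-66.40, 28.70). Then |HS| = |S − H| = 72.34.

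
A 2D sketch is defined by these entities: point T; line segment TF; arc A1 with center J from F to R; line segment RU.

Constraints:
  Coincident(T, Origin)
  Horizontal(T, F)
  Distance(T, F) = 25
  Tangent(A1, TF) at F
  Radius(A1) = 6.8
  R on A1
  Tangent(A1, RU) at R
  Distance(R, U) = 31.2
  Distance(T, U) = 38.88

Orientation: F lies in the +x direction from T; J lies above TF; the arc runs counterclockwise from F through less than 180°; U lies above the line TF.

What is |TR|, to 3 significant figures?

32.4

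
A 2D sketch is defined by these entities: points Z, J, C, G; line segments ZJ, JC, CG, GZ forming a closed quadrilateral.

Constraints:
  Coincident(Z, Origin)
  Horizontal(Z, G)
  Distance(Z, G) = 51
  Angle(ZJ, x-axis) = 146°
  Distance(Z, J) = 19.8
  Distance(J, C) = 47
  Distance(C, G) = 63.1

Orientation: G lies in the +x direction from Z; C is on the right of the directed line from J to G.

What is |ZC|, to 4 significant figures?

33.84

Checks: Z = (0.00, 0.00) ✓; |JC| = 47.00 ✓; |CG| = 63.10 ✓.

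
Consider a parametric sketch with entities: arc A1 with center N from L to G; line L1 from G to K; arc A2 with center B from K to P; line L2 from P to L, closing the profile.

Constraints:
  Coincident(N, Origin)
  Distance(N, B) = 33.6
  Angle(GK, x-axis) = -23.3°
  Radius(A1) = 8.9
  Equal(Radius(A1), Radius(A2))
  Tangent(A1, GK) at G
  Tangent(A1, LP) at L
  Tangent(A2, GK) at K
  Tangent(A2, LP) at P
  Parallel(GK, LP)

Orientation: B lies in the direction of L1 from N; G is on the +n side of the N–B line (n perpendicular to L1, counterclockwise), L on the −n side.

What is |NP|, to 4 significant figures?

34.76

The slot axis is L1's direction at -23.3°, so u = (cos -23.3°, sin -23.3°) = (0.9184, -0.3955) and n = (−sin -23.3°, cos -23.3°) = (0.3955, 0.9184). N is at the origin and B lies 33.6 along u from N, so B = 33.6·u = (30.86, -13.29). Tangency of A1 to both parallel lines with radius 8.9 puts G and L at N ± 8.9·n: G = (3.520, 8.174), L = (-3.520, -8.174). Equal radii place K and P the same way about B: K = B + 8.9·n = (34.38, -5.116), P = B − 8.9·n = (27.34, -21.46). Then |NP| = |P − N| = 34.76.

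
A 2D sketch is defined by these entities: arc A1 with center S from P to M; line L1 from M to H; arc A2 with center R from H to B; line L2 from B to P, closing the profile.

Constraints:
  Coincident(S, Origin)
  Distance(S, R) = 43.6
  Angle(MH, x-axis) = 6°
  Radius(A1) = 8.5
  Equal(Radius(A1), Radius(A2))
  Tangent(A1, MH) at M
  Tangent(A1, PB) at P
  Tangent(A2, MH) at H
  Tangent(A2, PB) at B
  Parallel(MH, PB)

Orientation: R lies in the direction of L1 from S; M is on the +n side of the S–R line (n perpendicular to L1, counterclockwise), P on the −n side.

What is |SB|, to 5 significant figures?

44.421

The slot axis is L1's direction at 6.0°, so u = (cos 6.0°, sin 6.0°) = (0.99452, 0.10453) and n = (−sin 6.0°, cos 6.0°) = (-0.10453, 0.99452). S is at the origin and R lies 43.6 along u from S, so R = 43.6·u = (43.361, 4.5574). Tangency of A1 to both parallel lines with radius 8.5 puts M and P at S ± 8.5·n: M = (-0.88849, 8.4534), P = (0.88849, -8.4534). Equal radii place H and B the same way about R: H = R + 8.5·n = (42.473, 13.011), B = R − 8.5·n = (44.250, -3.8960). Then |SB| = |B − S| = 44.421.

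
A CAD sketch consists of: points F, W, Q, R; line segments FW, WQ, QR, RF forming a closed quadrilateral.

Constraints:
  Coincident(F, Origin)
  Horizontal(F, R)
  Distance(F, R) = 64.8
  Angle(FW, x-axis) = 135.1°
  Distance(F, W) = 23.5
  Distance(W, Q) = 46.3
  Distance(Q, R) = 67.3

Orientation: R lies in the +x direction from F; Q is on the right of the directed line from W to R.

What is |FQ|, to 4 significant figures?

25.68

F is at the origin; FR is horizontal with |FR| = 64.8 and R in +x, so R = (64.8, 0). FW runs at 135.1° with |FW| = 23.5, so W = (-16.65, 16.59). Q is determined by |WQ| = 46.3 and |QR| = 67.3 together: it lies at the intersection of circle(W, 46.3) and circle(R, 67.3). With |WR| = 83.12, the foot of the radical line on WR is 27.21 from W and the perpendicular offset is √(46.3² − 27.21²) = 37.46. Taking the right-of-WR solution: Q = (2.539, -25.55).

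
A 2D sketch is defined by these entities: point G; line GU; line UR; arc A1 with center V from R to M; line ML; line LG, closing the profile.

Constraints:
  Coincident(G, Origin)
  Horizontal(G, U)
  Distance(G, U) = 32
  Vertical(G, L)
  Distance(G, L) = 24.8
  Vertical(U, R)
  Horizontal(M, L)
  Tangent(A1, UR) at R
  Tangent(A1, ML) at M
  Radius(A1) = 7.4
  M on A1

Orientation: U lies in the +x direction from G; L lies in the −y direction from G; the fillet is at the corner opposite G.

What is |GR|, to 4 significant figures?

36.42

G is at the origin; GU is horizontal with |GU| = 32.0 and U on the +x side, so U = (32.00, 0.000). G and L share the same x with |GL| = 24.8 and L on the −y side, so L = (0.000, -24.80). The virtual corner opposite G is at (32.00, -24.80). A1 meets UR tangentially, so VR is at right angles to UR and the tangent condition forces VM to be normal to ML, with radius 7.4, so the center V sits 7.4 in from both sides at V = (24.60, -17.40). That places the tangent points at R = (32.00, -17.40) on UR and M = (24.60, -24.80) on ML. Then |GR| = |R − G| = 36.42.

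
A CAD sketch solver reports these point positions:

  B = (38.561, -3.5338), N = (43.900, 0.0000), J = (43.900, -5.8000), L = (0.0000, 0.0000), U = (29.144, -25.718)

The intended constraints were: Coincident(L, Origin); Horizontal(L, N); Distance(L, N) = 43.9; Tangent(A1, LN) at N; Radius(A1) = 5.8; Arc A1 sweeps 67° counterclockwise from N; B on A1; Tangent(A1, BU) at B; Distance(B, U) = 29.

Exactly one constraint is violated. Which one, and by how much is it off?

Distance(B, U) = 29 — off by 4.90.

L = (0.00, 0.00) ✓; L.y = 0.00, N.y = 0.00 ✓; |LN| = 43.90 ✓; ∠(JN, NL) = 90.00° ✓; |JN| = 5.800 ✓; bearing(J→B) − bearing(J→N) = 67.00° ✓; |JB| = 5.800 ✓; ∠(JB, BU) = 90.00° ✓; |BU| = 24.10 ✗.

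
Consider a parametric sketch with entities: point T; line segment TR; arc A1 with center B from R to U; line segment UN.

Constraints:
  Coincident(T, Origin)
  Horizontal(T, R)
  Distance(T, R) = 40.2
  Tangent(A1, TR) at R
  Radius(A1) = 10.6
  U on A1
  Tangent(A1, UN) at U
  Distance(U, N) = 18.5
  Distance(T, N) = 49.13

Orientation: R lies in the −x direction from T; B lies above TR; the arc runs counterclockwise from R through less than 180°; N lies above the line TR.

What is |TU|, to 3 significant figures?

33.8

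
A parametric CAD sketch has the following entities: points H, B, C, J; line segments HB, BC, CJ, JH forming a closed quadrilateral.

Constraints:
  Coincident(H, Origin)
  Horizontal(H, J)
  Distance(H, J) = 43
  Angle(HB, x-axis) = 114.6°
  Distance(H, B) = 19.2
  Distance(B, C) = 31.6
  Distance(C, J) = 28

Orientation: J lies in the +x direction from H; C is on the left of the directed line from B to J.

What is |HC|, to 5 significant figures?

30.916

Checks: H = (0.00, 0.00) ✓; |BC| = 31.60 ✓; |CJ| = 28.00 ✓.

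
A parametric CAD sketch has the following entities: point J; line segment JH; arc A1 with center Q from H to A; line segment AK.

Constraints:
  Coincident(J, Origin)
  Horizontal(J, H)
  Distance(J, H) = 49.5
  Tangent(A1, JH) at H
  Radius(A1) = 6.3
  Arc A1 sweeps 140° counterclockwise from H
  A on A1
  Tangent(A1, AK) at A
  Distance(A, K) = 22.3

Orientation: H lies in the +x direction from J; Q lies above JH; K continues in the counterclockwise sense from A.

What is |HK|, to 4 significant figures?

28.60

On A1, H sits at bearing -90° from Q; a 140° counterclockwise sweep puts A at bearing 50°, so A = Q + 6.3·(cos 50°, sin 50°) = (53.55, 11.13). The tangent condition forces QA to be normal to AK, so AK runs along (−sin 50°, cos 50°); with |AK| = 22.3, K = (36.47, 25.46). Then |HK| = |K − H| = 28.60.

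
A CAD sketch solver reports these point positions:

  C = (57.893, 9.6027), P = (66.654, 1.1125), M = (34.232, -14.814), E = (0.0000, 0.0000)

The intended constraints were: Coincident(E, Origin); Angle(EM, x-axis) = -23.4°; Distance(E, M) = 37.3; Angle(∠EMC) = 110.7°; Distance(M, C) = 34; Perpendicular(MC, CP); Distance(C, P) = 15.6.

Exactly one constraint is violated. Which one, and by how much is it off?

Distance(C, P) = 15.6 — off by 3.40.

E = (0.00, 0.00) ✓; EM at -23.40° ✓; |EM| = 37.30 ✓; ∠EMC = 110.7° ✓; |MC| = 34.00 ✓; ∠(MC, CP) = 90.00° ✓; |CP| = 12.20 ✗.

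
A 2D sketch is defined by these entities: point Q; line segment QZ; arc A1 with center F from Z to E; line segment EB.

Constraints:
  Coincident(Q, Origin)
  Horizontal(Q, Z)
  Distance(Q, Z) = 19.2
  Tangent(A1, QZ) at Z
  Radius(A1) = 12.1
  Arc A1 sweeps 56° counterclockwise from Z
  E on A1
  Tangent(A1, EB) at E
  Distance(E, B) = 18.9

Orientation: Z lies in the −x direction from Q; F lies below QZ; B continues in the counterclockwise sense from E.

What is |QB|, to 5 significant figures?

45.002

Q is at the origin; Q and Z share the same y with |QZ| = 19.2 and Z on the −x side, so Z = (-19.200, 0.0000). Tangency of A1 to QZ means the radius FZ is perpendicular to QZ, so F = Z + (0, -12.1) = (-19.200, -12.100). On A1, Z sits at bearing 90° from F; a 56° counterclockwise sweep puts E at bearing 146°, so E = F + 12.1·(cos 146°, sin 146°) = (-29.231, -5.3338). Since A1 is tangent to EB there, FE ⟂ EB, so EB runs along (−sin 146°, cos 146°); with |EB| = 18.9, B = (-39.800, -21.003). Then |QB| = |B − Q| = 45.002.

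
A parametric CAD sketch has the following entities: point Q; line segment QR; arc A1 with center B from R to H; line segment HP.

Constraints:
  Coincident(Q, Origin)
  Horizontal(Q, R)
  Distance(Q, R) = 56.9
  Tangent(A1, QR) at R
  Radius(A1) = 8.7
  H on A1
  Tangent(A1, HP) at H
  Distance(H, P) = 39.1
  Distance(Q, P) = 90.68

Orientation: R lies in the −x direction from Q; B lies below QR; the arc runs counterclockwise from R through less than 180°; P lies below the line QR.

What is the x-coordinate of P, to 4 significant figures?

-81.06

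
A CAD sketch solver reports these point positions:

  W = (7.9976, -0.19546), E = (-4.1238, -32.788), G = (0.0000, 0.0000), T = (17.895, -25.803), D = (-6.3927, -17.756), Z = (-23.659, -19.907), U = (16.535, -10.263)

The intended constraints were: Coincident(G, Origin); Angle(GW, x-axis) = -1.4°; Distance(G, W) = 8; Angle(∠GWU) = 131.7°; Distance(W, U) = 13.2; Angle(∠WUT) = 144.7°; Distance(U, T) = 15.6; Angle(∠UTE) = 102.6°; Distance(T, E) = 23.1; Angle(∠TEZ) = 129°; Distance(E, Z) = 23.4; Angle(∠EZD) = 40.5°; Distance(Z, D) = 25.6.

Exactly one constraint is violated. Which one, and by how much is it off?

Distance(Z, D) = 25.6 — off by 8.20.

G = (0.00, 0.00) ✓; GW at -1.400° ✓; |GW| = 8.000 ✓; ∠GWU = 131.7° ✓; |WU| = 13.20 ✓; ∠WUT = 144.7° ✓; |UT| = 15.60 ✓; ∠UTE = 102.6° ✓; |TE| = 23.10 ✓; ∠TEZ = 129.0° ✓; |EZ| = 23.40 ✓; ∠EZD = 40.50° ✓; |ZD| = 17.40 ✗.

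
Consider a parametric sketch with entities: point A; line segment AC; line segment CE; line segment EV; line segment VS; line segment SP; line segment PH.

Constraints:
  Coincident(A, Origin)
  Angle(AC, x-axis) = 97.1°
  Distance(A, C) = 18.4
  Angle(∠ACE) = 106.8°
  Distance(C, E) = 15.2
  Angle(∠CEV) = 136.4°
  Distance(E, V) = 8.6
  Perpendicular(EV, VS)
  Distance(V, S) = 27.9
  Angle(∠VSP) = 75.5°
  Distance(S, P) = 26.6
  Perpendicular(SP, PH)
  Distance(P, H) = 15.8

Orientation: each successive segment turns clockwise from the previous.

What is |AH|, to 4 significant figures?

23.44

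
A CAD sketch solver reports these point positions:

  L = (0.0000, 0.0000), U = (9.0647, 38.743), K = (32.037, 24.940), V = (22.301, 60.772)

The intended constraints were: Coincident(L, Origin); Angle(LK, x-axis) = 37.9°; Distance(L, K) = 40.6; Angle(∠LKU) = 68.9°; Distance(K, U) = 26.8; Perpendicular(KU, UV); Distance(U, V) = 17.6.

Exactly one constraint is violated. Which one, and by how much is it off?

Distance(U, V) = 17.6 — off by 8.10.

L = (0.00, 0.00) ✓; LK at 37.90° ✓; |LK| = 40.60 ✓; ∠LKU = 68.90° ✓; |KU| = 26.80 ✓; ∠(KU, UV) = 90.00° ✓; |UV| = 25.70 ✗.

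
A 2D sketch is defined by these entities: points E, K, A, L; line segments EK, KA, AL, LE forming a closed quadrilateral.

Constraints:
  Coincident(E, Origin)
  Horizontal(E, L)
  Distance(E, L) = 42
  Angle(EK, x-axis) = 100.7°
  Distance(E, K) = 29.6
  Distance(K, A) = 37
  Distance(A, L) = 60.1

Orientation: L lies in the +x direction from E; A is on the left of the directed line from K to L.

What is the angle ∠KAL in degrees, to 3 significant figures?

65.0°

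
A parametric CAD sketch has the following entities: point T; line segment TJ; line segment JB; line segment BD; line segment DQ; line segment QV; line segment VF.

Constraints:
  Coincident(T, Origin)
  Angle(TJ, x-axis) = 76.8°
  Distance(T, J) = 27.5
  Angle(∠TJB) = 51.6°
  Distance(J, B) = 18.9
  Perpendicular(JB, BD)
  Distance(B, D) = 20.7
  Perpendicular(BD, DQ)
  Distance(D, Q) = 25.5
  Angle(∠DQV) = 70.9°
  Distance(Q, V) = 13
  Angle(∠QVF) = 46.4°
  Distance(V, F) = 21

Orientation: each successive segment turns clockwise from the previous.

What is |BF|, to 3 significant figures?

29.5

∠DQV = 70.9° gives QV at 19.3° from the x-axis; with |QV| = 13.0, V = (-1.77, 23.4). ∠QVF = 46.4° gives VF at -114° from the x-axis; with |VF| = 21.0, F = (-10.4, 4.25). Then |BF| = |F − B| = 29.5.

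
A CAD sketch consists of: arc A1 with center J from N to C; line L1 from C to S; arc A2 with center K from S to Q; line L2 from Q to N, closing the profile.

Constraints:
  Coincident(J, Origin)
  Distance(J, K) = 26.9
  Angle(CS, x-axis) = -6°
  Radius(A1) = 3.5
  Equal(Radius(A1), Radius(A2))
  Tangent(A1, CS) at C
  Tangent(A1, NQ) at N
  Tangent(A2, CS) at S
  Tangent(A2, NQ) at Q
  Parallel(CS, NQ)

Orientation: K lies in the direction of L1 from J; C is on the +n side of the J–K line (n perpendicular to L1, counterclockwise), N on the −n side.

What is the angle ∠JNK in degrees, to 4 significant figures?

82.59°

J is at the origin and K lies 26.9 along u from J, so K = 26.9·u = (26.75, -2.812). Tangency of A1 to both parallel lines with radius 3.5 puts C and N at J ± 3.5·n: C = (0.3658, 3.481), N = (-0.3658, -3.481). Then cos ∠JNK = NJ·NK / (|NJ||NK|), giving 82.59°.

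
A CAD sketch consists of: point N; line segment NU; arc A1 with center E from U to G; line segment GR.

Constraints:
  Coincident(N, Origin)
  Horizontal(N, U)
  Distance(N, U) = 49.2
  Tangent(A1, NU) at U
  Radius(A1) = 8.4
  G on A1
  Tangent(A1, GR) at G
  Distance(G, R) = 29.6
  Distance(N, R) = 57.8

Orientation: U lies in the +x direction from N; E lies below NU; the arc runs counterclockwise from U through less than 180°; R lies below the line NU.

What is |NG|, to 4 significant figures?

41.81

Checks: |EU| = 8.400 ✓; |EG| = 8.400 ✓; ∠(EG, GR) = 90.00° ✓; |GR| = 29.60 ✓; |NR| = 57.80 ✓.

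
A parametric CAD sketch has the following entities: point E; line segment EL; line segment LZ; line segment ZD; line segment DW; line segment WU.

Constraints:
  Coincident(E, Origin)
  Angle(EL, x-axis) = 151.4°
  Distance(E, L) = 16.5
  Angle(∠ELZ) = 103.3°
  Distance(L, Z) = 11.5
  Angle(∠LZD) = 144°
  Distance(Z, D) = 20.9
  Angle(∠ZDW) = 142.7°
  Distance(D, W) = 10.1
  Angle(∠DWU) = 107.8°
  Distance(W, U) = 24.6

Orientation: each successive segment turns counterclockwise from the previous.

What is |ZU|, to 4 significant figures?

35.90

E is at the origin; EL runs at 151.4° with length 16.5, so L = (-14.49, 7.898). ∠ELZ = 103.3° gives LZ at -131.9° from the x-axis; with |LZ| = 11.5, Z = (-22.17, -0.6612). ∠LZD = 144.0° gives ZD at -95.90° from the x-axis; with |ZD| = 20.9, D = (-24.32, -21.45). ∠ZDW = 142.7° gives DW at -58.60° from the x-axis; with |DW| = 10.1, W = (-19.05, -30.07). ∠DWU = 107.8° gives WU at 13.60° from the x-axis; with |WU| = 24.6, U = (4.857, -24.29). Then |ZU| = |U − Z| = 35.90.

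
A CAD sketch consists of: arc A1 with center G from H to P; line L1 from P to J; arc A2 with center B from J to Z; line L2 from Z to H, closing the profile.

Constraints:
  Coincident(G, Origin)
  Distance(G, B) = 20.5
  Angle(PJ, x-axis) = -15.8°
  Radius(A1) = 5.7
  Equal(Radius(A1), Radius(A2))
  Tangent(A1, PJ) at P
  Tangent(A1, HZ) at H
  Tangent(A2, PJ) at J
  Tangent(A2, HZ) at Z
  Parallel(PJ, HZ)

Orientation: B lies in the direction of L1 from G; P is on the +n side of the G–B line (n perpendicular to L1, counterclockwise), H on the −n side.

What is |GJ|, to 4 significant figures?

21.28

The slot axis is L1's direction at -15.8°, so u = (cos -15.8°, sin -15.8°) = (0.9622, -0.2723) and n = (−sin -15.8°, cos -15.8°) = (0.2723, 0.9622). G is at the origin and B lies 20.5 along u from G, so B = 20.5·u = (19.73, -5.582). Tangency of A1 to both parallel lines with radius 5.7 puts P and H at G ± 5.7·n: P = (1.552, 5.485), H = (-1.552, -5.485). Equal radii place J and Z the same way about B: J = B + 5.7·n = (21.28, -0.09710), Z = B − 5.7·n = (18.17, -11.07). Then |GJ| = |J − G| = 21.28.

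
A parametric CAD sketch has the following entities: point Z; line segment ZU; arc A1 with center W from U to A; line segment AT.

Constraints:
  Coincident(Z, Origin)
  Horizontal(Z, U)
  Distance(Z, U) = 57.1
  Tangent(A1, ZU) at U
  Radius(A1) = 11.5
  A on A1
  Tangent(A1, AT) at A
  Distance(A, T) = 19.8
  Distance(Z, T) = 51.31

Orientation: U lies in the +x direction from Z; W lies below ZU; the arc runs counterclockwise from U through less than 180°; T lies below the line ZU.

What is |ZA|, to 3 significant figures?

46.8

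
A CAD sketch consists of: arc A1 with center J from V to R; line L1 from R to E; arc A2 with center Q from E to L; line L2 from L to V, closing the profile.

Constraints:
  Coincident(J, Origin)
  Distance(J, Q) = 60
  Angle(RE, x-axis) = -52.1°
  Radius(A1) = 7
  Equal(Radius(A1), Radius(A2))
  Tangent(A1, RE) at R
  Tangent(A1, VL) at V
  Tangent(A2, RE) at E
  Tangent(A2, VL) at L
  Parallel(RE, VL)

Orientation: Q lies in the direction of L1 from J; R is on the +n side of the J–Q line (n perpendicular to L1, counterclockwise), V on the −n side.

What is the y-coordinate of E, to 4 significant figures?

-43.05

Tangency of A1 to both parallel lines with radius 7.0 puts R and V at J ± 7.0·n: R = (5.524, 4.300), V = (-5.524, -4.300). Equal radii place E and L the same way about Q: E = Q + 7.0·n = (42.38, -43.05), L = Q − 7.0·n = (31.33, -51.65). So E.y = -43.05.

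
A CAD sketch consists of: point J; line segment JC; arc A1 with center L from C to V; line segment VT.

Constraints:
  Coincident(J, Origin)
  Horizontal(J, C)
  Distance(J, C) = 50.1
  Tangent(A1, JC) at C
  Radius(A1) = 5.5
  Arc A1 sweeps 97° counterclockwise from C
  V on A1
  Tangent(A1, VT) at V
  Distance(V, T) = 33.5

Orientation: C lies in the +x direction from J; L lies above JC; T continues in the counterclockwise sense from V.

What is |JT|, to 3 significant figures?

64.8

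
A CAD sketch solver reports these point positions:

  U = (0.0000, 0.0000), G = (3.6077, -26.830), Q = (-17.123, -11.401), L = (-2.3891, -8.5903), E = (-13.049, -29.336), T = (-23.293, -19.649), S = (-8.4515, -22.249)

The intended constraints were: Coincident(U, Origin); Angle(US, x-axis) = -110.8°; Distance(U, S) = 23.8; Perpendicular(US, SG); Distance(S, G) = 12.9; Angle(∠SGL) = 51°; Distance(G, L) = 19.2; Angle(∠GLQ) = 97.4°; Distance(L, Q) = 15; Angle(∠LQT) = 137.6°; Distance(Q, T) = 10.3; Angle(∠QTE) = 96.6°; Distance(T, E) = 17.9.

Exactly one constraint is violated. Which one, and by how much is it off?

Distance(T, E) = 17.9 — off by 3.80.

U = (0.00, 0.00) ✓; US at -110.8° ✓; |US| = 23.80 ✓; ∠(US, SG) = 90.00° ✓; |SG| = 12.90 ✓; ∠SGL = 51.00° ✓; |GL| = 19.20 ✓; ∠GLQ = 97.40° ✓; |LQ| = 15.00 ✓; ∠LQT = 137.6° ✓; |QT| = 10.30 ✓; ∠QTE = 96.60° ✓; |TE| = 14.10 ✗.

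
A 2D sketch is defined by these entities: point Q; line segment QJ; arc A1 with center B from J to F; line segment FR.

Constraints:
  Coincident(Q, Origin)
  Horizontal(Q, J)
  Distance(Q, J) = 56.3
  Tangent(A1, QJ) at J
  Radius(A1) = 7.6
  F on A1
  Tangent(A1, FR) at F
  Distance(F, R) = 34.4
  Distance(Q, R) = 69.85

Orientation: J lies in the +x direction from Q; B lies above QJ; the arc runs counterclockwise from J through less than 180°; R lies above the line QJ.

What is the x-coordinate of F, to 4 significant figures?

63.67

Checks: |BJ| = 7.600 ✓; |BF| = 7.600 ✓; ∠(BF, FR) = 90.00° ✓; |FR| = 34.40 ✓; |QR| = 69.85 ✓.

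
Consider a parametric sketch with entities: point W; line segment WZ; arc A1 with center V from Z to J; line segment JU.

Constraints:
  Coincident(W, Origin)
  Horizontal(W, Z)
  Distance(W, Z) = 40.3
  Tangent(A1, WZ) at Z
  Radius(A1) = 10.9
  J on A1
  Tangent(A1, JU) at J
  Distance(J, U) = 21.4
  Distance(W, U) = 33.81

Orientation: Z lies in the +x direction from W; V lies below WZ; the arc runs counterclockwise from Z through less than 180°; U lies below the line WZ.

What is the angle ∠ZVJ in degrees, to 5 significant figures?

65.931°

W is at the origin; W and Z share the same y with |WZ| = 40.3 and Z on the +x side, so Z = (40.300, 0.0000). Since A1 is tangent to WZ there, VZ ⟂ WZ, so V = Z + (0, -10.9) = (40.300, -10.900). Since VJ ⟂ JU (tangency), |VU| = √(10.9² + 21.4²) = 24.016 regardless of where J sits on A1. So U lies on both circle(W, 33.81) and circle(V, 24.016); the below-WZ intersection is U = (21.620, -25.994). J is the foot of the tangent from U: J = (30.348, -6.4546).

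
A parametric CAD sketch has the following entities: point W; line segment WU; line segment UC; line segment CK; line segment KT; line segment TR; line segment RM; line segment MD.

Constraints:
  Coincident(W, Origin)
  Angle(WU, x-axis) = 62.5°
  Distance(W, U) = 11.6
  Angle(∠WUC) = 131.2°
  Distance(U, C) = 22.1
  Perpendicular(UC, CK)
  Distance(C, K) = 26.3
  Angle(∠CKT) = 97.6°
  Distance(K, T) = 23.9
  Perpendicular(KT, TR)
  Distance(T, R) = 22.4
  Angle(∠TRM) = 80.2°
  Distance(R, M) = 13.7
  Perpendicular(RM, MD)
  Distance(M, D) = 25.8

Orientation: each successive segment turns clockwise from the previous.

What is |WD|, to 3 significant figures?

29.4

W is at the origin; WU runs at 62.5° with length 11.6, so U = (5.36, 10.3). ∠WUC = 131.2° gives UC at 13.7° from the x-axis; with |UC| = 22.1, C = (26.8, 15.5). UC is perpendicular to CK, so CK runs at -76.3°; with |CK| = 26.3, K = (33.1, -10.0). ∠CKT = 97.6° gives KT at -159° from the x-axis; with |KT| = 23.9, T = (10.8, -18.7). KT is perpendicular to TR, so TR runs at 111°; with |TR| = 22.4, R = (2.65, 2.16). ∠TRM = 80.2° gives RM at 11.5° from the x-axis; with |RM| = 13.7, M = (16.1, 4.89). The perpendicularity gives MD at right angles to RM, so MD runs at -78.5°; with |MD| = 25.8, D = (21.2, -20.4). Then |WD| = |D − W| = 29.4.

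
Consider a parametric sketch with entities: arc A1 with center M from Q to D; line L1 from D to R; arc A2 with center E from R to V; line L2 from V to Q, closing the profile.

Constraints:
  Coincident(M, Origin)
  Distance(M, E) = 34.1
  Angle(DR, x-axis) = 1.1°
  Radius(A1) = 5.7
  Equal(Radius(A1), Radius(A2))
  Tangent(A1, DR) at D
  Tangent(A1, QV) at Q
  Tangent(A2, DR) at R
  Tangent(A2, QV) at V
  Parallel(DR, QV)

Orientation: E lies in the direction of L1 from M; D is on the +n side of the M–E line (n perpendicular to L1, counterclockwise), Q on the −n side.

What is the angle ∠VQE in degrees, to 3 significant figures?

9.49°

The slot axis is L1's direction at 1.1°, so u = (cos 1.1°, sin 1.1°) = (1.00, 0.0192) and n = (−sin 1.1°, cos 1.1°) = (-0.0192, 1.00). M is at the origin and E lies 34.1 along u from M, so E = 34.1·u = (34.1, 0.655). Tangency of A1 to both parallel lines with radius 5.7 puts D and Q at M ± 5.7·n: D = (-0.109, 5.70), Q = (0.109, -5.70). Equal radii place R and V the same way about E: R = E + 5.7·n = (34.0, 6.35), V = E − 5.7·n = (34.2, -5.04). Then cos ∠VQE = QV·QE / (|QV||QE|), giving 9.49°.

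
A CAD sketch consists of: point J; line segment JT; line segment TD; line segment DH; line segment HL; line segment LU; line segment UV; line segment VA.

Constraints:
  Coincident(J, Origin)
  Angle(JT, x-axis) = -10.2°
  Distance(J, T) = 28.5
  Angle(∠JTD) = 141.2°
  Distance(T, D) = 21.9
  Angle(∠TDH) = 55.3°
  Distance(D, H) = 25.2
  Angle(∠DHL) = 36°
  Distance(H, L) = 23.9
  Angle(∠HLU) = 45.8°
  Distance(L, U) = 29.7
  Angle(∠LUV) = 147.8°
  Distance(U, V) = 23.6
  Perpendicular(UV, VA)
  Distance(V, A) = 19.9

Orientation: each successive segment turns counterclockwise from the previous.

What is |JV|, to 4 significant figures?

61.14

J is at the origin; JT runs at -10.2° with length 28.5, so T = (28.05, -5.047). ∠JTD = 141.2° gives TD at 28.60° from the x-axis; with |TD| = 21.9, D = (47.28, 5.436). ∠TDH = 55.3° gives DH at 153.3° from the x-axis; with |DH| = 25.2, H = (24.76, 16.76). ∠DHL = 36.0° gives HL at -62.70° from the x-axis; with |HL| = 23.9, L = (35.73, -4.479). ∠HLU = 45.8° gives LU at 71.50° from the x-axis; with |LU| = 29.7, U = (45.15, 23.69). ∠LUV = 147.8° gives UV at 103.7° from the x-axis; with |UV| = 23.6, V = (39.56, 46.62). Then |JV| = |V − J| = 61.14.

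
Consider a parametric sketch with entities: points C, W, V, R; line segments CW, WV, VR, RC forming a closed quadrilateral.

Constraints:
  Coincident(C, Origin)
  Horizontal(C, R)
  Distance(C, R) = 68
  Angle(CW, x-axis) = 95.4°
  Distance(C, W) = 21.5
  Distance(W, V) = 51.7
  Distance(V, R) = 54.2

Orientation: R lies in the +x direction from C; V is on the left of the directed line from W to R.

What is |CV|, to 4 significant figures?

63.91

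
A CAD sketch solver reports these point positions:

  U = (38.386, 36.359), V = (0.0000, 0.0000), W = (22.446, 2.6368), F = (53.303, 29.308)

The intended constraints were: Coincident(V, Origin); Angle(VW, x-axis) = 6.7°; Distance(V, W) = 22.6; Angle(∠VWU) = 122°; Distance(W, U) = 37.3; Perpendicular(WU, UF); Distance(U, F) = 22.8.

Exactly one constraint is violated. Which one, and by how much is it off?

Distance(U, F) = 22.8 — off by 6.30.

V = (0.00, 0.00) ✓; VW at 6.700° ✓; |VW| = 22.60 ✓; ∠VWU = 122.0° ✓; |WU| = 37.30 ✓; ∠(WU, UF) = 90.00° ✓; |UF| = 16.50 ✗.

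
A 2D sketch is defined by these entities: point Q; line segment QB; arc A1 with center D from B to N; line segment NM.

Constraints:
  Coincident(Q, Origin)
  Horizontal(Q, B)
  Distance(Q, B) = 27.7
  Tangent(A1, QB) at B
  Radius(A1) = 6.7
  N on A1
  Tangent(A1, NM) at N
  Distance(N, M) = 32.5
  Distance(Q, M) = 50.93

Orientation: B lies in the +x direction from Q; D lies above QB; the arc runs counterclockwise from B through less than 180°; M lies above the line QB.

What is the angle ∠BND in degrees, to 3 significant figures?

42.9°

Checks: |DN| = 6.700 ✓; ∠(DN, NM) = 90.00° ✓; |NM| = 32.50 ✓; |QM| = 50.93 ✓.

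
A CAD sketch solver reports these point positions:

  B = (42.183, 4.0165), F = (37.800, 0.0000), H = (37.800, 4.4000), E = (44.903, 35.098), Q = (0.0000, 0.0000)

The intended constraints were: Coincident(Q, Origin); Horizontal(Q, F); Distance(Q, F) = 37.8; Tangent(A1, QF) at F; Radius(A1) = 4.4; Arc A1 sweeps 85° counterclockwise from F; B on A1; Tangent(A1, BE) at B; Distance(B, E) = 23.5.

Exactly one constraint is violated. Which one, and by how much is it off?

Distance(B, E) = 23.5 — off by 7.70.

Q = (0.00, 0.00) ✓; Q.y = 0.00, F.y = 0.00 ✓; |QF| = 37.80 ✓; ∠(HF, FQ) = 90.00° ✓; |HF| = 4.400 ✓; bearing(H→B) − bearing(H→F) = 85.00° ✓; |HB| = 4.400 ✓; ∠(HB, BE) = 90.00° ✓; |BE| = 31.20 ✗.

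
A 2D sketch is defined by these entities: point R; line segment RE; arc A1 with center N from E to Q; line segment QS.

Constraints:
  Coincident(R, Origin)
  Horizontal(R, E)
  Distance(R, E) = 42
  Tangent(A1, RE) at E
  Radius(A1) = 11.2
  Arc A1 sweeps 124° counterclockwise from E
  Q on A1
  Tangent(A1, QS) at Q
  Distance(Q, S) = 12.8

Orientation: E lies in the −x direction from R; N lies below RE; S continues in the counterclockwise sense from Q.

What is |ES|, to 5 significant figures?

28.155

R is at the origin; RE is horizontal with |RE| = 42.0 and E on the −x side, so E = (-42.000, 0.0000). Since A1 is tangent to RE there, NE ⟂ RE, so N = E + (0, -11.2) = (-42.000, -11.200). On A1, E sits at bearing 90° from N; a 124° counterclockwise sweep puts Q at bearing 214°, so Q = N + 11.2·(cos 214°, sin 214°) = (-51.285, -17.463). A1 meets QS tangentially, so NQ is at right angles to QS, so QS runs along (−sin 214°, cos 214°); with |QS| = 12.8, S = (-44.128, -28.075). Then |ES| = |S − E| = 28.155.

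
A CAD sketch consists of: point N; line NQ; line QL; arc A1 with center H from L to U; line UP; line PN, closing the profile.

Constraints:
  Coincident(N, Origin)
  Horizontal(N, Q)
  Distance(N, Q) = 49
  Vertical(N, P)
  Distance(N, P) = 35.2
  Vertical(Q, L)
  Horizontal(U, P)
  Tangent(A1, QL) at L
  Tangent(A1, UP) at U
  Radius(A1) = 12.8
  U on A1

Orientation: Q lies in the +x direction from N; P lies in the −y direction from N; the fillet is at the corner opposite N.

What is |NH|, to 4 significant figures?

42.57

N and P share the same x with |NP| = 35.2 and P on the −y side, so P = (0.000, -35.20). The virtual corner opposite N is at (49.00, -35.20). Tangency of A1 to QL means the radius HL is perpendicular to QL and tangency of A1 to UP means the radius HU is perpendicular to UP, with radius 12.8, so the center H sits 12.8 in from both sides at H = (36.20, -22.40). Then |NH| = |H − N| = 42.57.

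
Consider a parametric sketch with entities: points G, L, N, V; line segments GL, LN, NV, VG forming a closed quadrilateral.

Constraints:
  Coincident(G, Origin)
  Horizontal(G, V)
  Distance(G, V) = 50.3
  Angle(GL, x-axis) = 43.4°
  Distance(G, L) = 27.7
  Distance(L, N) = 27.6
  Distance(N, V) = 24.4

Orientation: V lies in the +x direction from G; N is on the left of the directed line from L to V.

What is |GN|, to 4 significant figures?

53.08

G is at the origin; GV is horizontal with |GV| = 50.3 and V in +x, so V = (50.3, 0). GL runs at 43.4° with |GL| = 27.7, so L = (20.13, 19.03). N is determined by |LN| = 27.6 and |NV| = 24.4 together: it lies at the intersection of circle(L, 27.6) and circle(V, 24.4). With |LV| = 35.67, the foot of the radical line on LV is 20.17 from L and the perpendicular offset is √(27.6² − 20.17²) = 18.84. Taking the left-of-LV solution: N = (47.24, 24.21).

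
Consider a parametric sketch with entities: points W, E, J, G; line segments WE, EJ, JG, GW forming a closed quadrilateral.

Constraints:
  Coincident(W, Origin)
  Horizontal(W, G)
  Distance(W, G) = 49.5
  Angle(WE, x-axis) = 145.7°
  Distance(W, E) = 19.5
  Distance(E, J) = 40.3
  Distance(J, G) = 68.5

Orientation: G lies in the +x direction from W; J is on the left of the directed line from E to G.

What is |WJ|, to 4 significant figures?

47.76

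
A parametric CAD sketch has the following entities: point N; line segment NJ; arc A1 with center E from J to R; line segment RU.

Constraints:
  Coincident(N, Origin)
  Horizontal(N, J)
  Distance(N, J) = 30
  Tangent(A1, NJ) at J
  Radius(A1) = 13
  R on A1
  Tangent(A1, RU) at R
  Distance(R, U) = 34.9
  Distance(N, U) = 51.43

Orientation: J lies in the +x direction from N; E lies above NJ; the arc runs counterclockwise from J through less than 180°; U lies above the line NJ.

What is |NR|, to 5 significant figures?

45.335

Checks: |EJ| = 13.00 ✓; |ER| = 13.00 ✓; ∠(ER, RU) = 90.00° ✓; |RU| = 34.90 ✓; |NU| = 51.43 ✓.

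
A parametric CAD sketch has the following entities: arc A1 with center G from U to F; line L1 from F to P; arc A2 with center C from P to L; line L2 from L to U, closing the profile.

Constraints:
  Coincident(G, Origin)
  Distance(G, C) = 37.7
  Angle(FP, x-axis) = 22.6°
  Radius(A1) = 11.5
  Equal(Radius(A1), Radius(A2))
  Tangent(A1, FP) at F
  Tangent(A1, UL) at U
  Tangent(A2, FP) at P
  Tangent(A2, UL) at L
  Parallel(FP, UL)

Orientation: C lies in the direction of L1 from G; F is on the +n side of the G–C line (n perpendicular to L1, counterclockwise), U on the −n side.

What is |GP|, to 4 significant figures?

39.41

The slot axis is L1's direction at 22.6°, so u = (cos 22.6°, sin 22.6°) = (0.9232, 0.3843) and n = (−sin 22.6°, cos 22.6°) = (-0.3843, 0.9232). G is at the origin and C lies 37.7 along u from G, so C = 37.7·u = (34.81, 14.49). Tangency of A1 to both parallel lines with radius 11.5 puts F and U at G ± 11.5·n: F = (-4.419, 10.62), U = (4.419, -10.62). Equal radii place P and L the same way about C: P = C + 11.5·n = (30.39, 25.10), L = C − 11.5·n = (39.22, 3.871). Then |GP| = |P − G| = 39.41.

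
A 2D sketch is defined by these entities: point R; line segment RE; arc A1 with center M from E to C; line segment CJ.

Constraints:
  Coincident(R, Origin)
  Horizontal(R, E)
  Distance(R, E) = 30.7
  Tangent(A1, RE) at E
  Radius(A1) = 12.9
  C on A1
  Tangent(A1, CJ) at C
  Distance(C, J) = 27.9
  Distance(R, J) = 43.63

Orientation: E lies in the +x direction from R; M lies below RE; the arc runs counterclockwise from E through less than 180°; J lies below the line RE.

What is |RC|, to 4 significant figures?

21.71

Checks: R = (0.00, 0.00) ✓; |MC| = 12.90 ✓; ∠(MC, CJ) = 90.00° ✓; |CJ| = 27.90 ✓; |RJ| = 43.63 ✓.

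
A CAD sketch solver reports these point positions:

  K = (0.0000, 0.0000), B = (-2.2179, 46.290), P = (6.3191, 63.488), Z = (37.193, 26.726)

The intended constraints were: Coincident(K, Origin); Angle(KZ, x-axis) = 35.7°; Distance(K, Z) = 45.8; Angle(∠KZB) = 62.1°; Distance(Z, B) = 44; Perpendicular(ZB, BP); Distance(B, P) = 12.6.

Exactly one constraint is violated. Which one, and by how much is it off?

Distance(B, P) = 12.6 — off by 6.60.

K = (0.00, 0.00) ✓; KZ at 35.70° ✓; |KZ| = 45.80 ✓; ∠KZB = 62.10° ✓; |ZB| = 44.00 ✓; ∠(ZB, BP) = 90.00° ✓; |BP| = 19.20 ✗.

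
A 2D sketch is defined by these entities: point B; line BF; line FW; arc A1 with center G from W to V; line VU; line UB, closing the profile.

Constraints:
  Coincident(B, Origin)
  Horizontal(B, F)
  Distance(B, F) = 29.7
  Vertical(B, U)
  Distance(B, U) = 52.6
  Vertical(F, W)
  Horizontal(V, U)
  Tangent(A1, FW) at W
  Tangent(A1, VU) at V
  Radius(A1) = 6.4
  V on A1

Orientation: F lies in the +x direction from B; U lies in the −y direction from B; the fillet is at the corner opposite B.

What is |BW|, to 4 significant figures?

54.92

The virtual corner opposite B is at (29.70, -52.60). Since A1 is tangent to FW there, GW ⟂ FW and tangency of A1 to VU means the radius GV is perpendicular to VU, with radius 6.4, so the center G sits 6.4 in from both sides at G = (23.30, -46.20). That places the tangent points at W = (29.70, -46.20) on FW and V = (23.30, -52.60) on VU. Then |BW| = |W − B| = 54.92.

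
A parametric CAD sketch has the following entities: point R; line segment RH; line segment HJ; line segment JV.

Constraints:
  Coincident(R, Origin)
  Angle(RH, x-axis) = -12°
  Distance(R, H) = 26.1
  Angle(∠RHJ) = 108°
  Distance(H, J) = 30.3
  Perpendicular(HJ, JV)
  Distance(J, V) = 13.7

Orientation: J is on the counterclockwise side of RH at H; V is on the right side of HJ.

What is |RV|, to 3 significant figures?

54.4

R is at the origin; RH runs at -12.0° with length 26.1, so H = 26.1·(cos -12.0°, sin -12.0°) = (25.5, -5.43). ∠RHJ = 108.0°, so HJ runs at -12.0° + (180° − 108.0°) = 60.0° from the x-axis; with |HJ| = 30.3, J = H + 30.3·(cos 60.0°, sin 60.0°) = (40.7, 20.8). The perpendicularity gives JV at right angles to HJ; with |JV| = 13.7 on the right of HJ, V = J + 13.7·(0.866, -0.500) = (52.5, 14.0). Then |RV| = |V − R| = 54.4.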